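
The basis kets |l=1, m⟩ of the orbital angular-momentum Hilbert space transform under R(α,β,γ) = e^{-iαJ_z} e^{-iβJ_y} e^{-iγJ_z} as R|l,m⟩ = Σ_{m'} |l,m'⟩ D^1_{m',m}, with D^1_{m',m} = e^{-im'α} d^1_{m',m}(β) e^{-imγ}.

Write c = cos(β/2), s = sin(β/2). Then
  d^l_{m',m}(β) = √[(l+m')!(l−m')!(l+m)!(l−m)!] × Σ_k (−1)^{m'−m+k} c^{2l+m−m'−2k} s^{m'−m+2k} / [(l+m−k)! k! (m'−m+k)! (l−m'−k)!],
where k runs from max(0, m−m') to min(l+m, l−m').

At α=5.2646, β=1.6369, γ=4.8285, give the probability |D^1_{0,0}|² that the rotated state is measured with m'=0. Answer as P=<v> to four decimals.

First d^1_{0,0}(β=1.6369), then the phase factors e^{-i(0)α} and e^{-i(0)γ}:
c=cos(1.6369/2)=0.683354, s=sin(1.6369/2)=0.730088; N=√[1·1·1·1]=1.000000
Admissible k: 0..1 (factorial args all ≥0)
  k=0: (−1)^0·1.0000/(1)·0.6834^2·0.7301^0 = +0.466972
  k=1: (−1)^1·1.0000/(1)·0.6834^0·0.7301^2 = -0.533028
d^1_{0,0}(1.6369) = +0.466972 -0.533028 = -0.066056
|D^1_{0,0}|² = |d^1_{0,0}(β)|² = (-0.066056)² = 0.004363 (the z-rotation phases have unit modulus)

P=0.0044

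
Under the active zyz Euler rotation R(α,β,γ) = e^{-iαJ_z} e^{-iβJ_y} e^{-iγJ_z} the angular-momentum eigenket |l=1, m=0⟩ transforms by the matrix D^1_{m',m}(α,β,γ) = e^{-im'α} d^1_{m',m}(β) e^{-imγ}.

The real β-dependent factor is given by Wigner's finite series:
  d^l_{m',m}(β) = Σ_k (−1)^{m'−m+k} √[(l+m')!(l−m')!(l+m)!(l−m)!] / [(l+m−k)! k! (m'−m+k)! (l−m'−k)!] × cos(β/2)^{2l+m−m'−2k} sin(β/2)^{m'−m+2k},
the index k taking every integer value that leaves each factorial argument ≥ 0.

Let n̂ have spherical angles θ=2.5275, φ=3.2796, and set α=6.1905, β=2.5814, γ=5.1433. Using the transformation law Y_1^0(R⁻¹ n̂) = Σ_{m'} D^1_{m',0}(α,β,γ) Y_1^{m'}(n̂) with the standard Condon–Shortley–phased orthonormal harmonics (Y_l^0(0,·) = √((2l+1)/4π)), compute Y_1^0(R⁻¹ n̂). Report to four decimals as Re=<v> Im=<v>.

Need the full column D^1_{m',0} for m'=−1..1 at α=6.1905, β=2.5814, γ=5.1433.
cos(β/2)=0.276448, sin(β/2)=0.961029
d^1_{-1,0}: single k=1 term ⇒ +0.375721;  D = +0.374108-0.034774i
d^1_{0,0}: k∈[0..1] ⇒ +0.076424 -0.923576 = -0.847153;  D = -0.847153+0.000000i
d^1_{1,0}: single k=0 term ⇒ -0.375721;  D = -0.374108-0.034774i
Y_1^{m'}(θ=2.5275,φ=3.2796) and Σ D·Y over m':
  (+0.3741-0.0348i)·(-0.1972+0.0274i)  (-0.8472+0.0000i)·(-0.3993+0.0000i)  (-0.3741-0.0348i)·(+0.1972+0.0274i)
Y_1^0(R⁻¹ n̂) = +0.192663+0.000000i

Re=0.1927 Im=0.0000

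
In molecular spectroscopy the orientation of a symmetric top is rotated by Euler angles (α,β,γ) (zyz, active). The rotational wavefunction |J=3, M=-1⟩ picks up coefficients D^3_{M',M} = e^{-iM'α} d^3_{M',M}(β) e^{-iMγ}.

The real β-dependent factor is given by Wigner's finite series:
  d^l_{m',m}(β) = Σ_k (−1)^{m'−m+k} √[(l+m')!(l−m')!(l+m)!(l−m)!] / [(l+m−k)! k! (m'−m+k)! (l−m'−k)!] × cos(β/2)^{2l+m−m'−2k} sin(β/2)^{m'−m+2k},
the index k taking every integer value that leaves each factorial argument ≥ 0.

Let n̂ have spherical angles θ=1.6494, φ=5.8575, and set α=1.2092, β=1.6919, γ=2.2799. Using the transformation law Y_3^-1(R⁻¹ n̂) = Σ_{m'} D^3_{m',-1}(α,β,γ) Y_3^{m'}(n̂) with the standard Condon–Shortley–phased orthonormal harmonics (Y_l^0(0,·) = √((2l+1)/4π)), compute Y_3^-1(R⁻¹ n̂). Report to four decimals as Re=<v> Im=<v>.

Re=0.2582 Im=0.1856

Need the full column D^3_{m',-1} for m'=−3..3 at α=1.2092, β=1.6919, γ=2.2799.
cos(β/2)=0.663020, sin(β/2)=0.748601
d^3_{-3,-1}: single k=2 term ⇒ +0.419425;  D = +0.390173-0.153891i
d^3_{-2,-1}: k∈[1..2] ⇒ +0.303309 -0.773326 = -0.470017;  D = +0.006622+0.469970i
d^3_{-1,-1}: k∈[0..2] ⇒ +0.084950 -0.866361 +0.828338 = +0.046927;  D = -0.044121-0.015981i
d^3_{0,-1}: k∈[0..2] ⇒ -0.332258 +1.270704 -0.539971 = +0.398475;  D = -0.259468+0.302421i
d^3_{1,-1}: k∈[0..2] ⇒ +0.649771 -1.104450 +0.175996 = -0.278683;  D = -0.133631-0.244555i
d^3_{2,-1}: k∈[0..1] ⇒ -0.773326 +0.492924 = -0.280402;  D = -0.277717+0.038712i
d^3_{3,-1}: single k=0 term ⇒ +0.534690;  D = +0.118300-0.521438i
Y_3^{m'}(θ=1.6494,φ=5.8575) and Σ D·Y over m':
  (+0.3902-0.1539i)·(+0.1197+0.3957i)  (+0.0066+0.4700i)·(-0.0526-0.0600i)  (-0.0441-0.0160i)·(-0.2844-0.1289i)  (-0.2595+0.3024i)·(+0.0870+0.0000i)  (-0.1336-0.2446i)·(+0.2844-0.1289i)  (-0.2777+0.0387i)·(-0.0526+0.0600i)  (+0.1183-0.5214i)·(-0.1197+0.3957i)
Y_3^-1(R⁻¹ n̂) = +0.258238+0.185614i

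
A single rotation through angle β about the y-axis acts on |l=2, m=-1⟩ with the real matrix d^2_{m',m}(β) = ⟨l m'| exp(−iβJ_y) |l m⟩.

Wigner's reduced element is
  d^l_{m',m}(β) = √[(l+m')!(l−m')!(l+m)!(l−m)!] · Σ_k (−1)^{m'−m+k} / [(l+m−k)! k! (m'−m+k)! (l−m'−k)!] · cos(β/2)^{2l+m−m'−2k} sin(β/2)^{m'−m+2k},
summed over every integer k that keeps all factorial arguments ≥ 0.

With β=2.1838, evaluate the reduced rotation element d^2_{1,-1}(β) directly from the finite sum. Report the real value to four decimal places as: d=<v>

d^2_{1,-1}(β=2.1838) via Wigner's sum:
Half-angle: c=0.460800, s=0.887504. N=√(6·1·1·6)=6.000000
k: max(0,(-1)−(1))=0 … min(2+(-1),2−(1))=1
  k=0: (−1)^2·6.0000/(2)·0.4608^2·0.8875^2 = +0.501749
  k=1: (−1)^3·6.0000/(6)·0.4608^0·0.8875^4 = -0.620414
d^2_{1,-1}(2.1838) = +0.501749 -0.620414 = -0.118664

d=-0.1187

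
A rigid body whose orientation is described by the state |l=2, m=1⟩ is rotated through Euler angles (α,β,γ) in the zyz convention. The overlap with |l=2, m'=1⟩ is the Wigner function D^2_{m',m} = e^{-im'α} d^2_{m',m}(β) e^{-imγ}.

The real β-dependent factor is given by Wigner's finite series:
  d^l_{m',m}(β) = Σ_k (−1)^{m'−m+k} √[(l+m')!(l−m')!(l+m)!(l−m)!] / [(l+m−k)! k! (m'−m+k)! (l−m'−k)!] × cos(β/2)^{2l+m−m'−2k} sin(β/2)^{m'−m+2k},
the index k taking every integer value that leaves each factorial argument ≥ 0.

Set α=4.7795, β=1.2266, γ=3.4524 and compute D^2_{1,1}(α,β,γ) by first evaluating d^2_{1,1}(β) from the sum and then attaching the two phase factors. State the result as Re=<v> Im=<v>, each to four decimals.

Re=0.0802 Im=0.2021

Split into d^2_{1,1}(β=1.2266) × two z-phases.
c=cos(1.2266/2)=0.817753, s=sin(1.2266/2)=0.575569; N=√[6·1·6·1]=6.000000
Admissible k: 0..1 (factorial args all ≥0)
  k=0: (−1)^0·6.0000/(6)·0.8178^4·0.5756^0 = +0.447187
  k=1: (−1)^1·6.0000/(2)·0.8178^2·0.5756^2 = -0.664601
d^2_{1,1}(1.2266) = +0.447187 -0.664601 = -0.217414
Phases: e^{-i·(1)·4.7795}=+0.067061+0.997749i, e^{-i·(1)·3.4524}=-0.952087+0.305827i ⇒ D=+0.080223+0.202072i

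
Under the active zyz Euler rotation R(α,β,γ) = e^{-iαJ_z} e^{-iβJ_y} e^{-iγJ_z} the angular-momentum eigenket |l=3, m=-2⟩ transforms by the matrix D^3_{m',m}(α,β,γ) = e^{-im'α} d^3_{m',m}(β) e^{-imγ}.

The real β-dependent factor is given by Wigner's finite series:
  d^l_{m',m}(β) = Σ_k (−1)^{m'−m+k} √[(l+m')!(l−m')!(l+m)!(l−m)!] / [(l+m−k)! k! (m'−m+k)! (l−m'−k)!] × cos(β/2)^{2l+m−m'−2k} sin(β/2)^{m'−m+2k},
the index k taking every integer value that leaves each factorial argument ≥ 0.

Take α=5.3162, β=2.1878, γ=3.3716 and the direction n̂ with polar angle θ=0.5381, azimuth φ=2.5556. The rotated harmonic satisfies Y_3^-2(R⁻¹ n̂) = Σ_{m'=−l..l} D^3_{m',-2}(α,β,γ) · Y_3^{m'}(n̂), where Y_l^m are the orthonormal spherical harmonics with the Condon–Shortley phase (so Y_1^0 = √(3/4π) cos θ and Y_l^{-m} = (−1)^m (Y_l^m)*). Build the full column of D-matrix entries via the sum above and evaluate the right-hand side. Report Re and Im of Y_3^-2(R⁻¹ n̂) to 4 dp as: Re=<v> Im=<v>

Need the full column D^3_{m',-2} for m'=−3..3 at α=5.3162, β=2.1878, γ=3.3716.
cos(β/2)=0.459024, sin(β/2)=0.888424
d^3_{-3,-2}: single k=1 term ⇒ +0.044348;  D = -0.033901-0.028592i
d^3_{-2,-2}: k∈[0..1] ⇒ +0.009354 -0.175207 = -0.165853;  D = -0.016036+0.165076i
d^3_{-1,-2}: k∈[0..1] ⇒ -0.057253 +0.428940 = +0.371687;  D = +0.324936-0.180466i
d^3_{0,-2}: k∈[0..1] ⇒ +0.191930 -0.718973 = -0.527043;  D = -0.472254-0.233987i
d^3_{1,-2}: k∈[0..1] ⇒ -0.428940 +0.803409 = +0.374468;  D = +0.053662+0.370603i
d^3_{2,-2}: k∈[0..1] ⇒ +0.656329 -0.491724 = +0.164605;  D = -0.120708+0.111913i
d^3_{3,-2}: single k=0 term ⇒ -0.622318;  D = +0.607403+0.135430i
Y_3^{m'}(θ=0.5381,φ=2.5556) and Σ D·Y over m':
  (-0.0339-0.0286i)·(+0.0105-0.0552i)  (-0.0160+0.1651i)·(+0.0895+0.2124i)  (+0.3249-0.1805i)·(-0.3708-0.2461i)  (-0.4723-0.2340i)·(+0.2200+0.0000i)  (+0.0537+0.3706i)·(+0.3708-0.2461i)  (-0.1207+0.1119i)·(+0.0895-0.2124i)  (+0.6074+0.1354i)·(-0.0105-0.0552i)
Y_3^-2(R⁻¹ n̂) = -0.182041+0.073319i

Re=-0.1820 Im=0.0733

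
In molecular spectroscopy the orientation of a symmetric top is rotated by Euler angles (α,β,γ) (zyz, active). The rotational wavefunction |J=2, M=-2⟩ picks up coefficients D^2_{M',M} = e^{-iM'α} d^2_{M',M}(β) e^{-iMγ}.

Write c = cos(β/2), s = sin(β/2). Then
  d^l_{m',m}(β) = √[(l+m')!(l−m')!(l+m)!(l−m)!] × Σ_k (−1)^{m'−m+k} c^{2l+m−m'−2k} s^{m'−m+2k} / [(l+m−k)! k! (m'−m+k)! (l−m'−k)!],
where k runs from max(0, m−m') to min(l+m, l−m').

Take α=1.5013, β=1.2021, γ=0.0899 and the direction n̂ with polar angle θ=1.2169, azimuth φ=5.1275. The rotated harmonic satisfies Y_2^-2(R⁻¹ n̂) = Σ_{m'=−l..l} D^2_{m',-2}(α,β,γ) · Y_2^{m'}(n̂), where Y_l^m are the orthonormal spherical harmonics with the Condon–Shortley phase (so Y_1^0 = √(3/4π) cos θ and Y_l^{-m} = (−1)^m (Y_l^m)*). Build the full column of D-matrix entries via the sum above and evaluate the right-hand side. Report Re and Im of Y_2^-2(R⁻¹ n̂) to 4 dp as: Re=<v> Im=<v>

Need the full column D^2_{m',-2} for m'=−2..2 at α=1.5013, β=1.2021, γ=0.0899.
cos(β/2)=0.824742, sin(β/2)=0.565509
d^2_{-2,-2}: single k=0 term ⇒ +0.462672;  D = -0.462287-0.018875i
d^2_{-1,-2}: single k=0 term ⇒ -0.634489;  D = +0.069845-0.630633i
d^2_{0,-2}: single k=0 term ⇒ +0.532833;  D = +0.524243+0.095288i
d^2_{1,-2}: single k=0 term ⇒ -0.298309;  D = -0.073599+0.289087i
d^2_{2,-2}: single k=0 term ⇒ +0.102272;  D = -0.097119-0.032054i
Y_2^{m'}(θ=1.2169,φ=5.1275) and Σ D·Y over m':
  (-0.4623-0.0189i)·(-0.2293+0.2509i)  (+0.0698-0.6306i)·(+0.1013+0.2298i)  (+0.5242+0.0953i)·(-0.2018+0.0000i)  (-0.0736+0.2891i)·(-0.1013+0.2298i)  (-0.0971-0.0321i)·(-0.2293-0.2509i)
Y_2^-2(R⁻¹ n̂) = +0.112229-0.193166i

Re=0.1122 Im=-0.1932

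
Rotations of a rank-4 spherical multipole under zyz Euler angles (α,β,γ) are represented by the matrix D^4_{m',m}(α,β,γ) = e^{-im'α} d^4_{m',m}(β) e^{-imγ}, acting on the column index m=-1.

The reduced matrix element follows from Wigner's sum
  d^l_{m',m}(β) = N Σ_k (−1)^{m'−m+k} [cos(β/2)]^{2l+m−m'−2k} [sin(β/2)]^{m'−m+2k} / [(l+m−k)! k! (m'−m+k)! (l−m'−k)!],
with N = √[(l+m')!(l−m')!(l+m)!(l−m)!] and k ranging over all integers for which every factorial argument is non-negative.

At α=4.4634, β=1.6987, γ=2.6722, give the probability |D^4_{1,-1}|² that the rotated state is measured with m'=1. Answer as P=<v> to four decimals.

P=0.0756

D^4_{1,-1}(4.4634,1.6987,2.6722) = e^{-i·1·4.4634}·d^4_{1,-1}(1.6987)·e^{-i·-1·2.6722}. Compute d first:
With c≡cos(β/2)=0.660471 and s≡sin(β/2)=0.750851, N=[120·6·6·120]^{1/2}=720.000000
The bounds max(0,m−m')=0 and min(l+m,l−m')=3 give 4 terms
  k=0: (−1)^2·720.0000/(72)·0.6605^6·0.7509^2 = +0.467985
  k=1: (−1)^3·720.0000/(24)·0.6605^4·0.7509^4 = -1.814483
  k=2: (−1)^4·720.0000/(48)·0.6605^2·0.7509^6 = +1.172527
  k=3: (−1)^5·720.0000/(720)·0.6605^0·0.7509^8 = -0.101026
d^4_{1,-1}(1.6987) = +0.467985 -1.814483 +1.172527 -0.101026 = -0.274997
|D^4_{1,-1}|² = |d^4_{1,-1}(β)|² = (-0.274997)² = 0.075623 (the z-rotation phases have unit modulus)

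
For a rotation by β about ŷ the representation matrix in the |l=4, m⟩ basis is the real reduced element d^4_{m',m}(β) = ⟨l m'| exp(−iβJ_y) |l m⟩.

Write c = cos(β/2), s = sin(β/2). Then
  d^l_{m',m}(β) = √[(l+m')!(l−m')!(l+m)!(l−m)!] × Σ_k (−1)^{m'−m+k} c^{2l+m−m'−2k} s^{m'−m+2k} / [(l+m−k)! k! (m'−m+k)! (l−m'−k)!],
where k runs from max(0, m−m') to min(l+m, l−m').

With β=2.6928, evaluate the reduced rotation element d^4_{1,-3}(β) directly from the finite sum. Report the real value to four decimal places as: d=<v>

d^4_{1,-3}(β=2.6928) via Wigner's sum:
With c≡cos(β/2)=0.222518 and s≡sin(β/2)=0.974929, N=[120·6·1·5040]^{1/2}=1904.940944
k: max(0,(-3)−(1))=0 … min(4+(-3),4−(1))=1
  k=0: (−1)^4·1904.9409/(144)·0.2225^4·0.9749^4 = +0.029300
  k=1: (−1)^5·1904.9409/(240)·0.2225^2·0.9749^6 = -0.337471
d^4_{1,-3}(2.6928) = +0.029300 -0.337471 = -0.308171

d=-0.3082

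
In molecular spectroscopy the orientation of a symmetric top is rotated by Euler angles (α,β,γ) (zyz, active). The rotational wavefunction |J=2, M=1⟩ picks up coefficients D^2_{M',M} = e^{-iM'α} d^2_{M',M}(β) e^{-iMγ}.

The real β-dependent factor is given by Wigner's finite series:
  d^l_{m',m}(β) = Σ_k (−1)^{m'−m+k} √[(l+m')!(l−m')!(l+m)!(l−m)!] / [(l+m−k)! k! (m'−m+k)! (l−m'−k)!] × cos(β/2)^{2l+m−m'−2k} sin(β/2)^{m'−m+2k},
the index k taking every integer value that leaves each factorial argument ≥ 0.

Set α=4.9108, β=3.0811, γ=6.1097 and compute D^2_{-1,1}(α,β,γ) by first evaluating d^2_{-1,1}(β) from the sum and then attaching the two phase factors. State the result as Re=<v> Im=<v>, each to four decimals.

Re=-0.3617 Im=0.9274

First d^2_{-1,1}(β=3.0811), then the phase factors e^{-i(-1)α} and e^{-i(1)γ}:
Half-angle: c=0.030242, s=0.999543. N=√(1·6·6·1)=6.000000
The bounds max(0,m−m')=2 and min(l+m,l−m')=3 give 2 terms
  k=2: (−1)^0·6.0000/(2)·0.0302^2·0.9995^2 = +0.002741
  k=3: (−1)^1·6.0000/(6)·0.0302^0·0.9995^4 = -0.998172
d^2_{-1,1}(3.0811) = +0.002741 -0.998172 = -0.995431
Attach z-rotation phases: D = e^{-i(-1)(4.9108)}·(-0.995431)·e^{-i(1)(6.1097)} = -0.361722+0.927383i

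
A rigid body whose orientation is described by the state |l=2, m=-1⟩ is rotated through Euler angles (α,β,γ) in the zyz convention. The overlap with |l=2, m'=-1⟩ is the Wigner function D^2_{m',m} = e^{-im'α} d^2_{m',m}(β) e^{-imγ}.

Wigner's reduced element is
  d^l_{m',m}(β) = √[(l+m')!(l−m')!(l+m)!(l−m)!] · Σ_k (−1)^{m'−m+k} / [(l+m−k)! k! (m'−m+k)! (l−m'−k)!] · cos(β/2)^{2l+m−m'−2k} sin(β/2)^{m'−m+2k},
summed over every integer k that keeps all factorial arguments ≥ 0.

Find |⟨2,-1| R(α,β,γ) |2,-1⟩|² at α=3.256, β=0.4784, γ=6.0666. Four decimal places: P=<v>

Split into d^2_{-1,-1}(β=0.4784) × two z-phases.
With c≡cos(β/2)=0.971528 and s≡sin(β/2)=0.236925, N=[1·6·1·6]^{1/2}=6.000000
The bounds max(0,m−m')=0 and min(l+m,l−m')=1 give 2 terms
  k=0: (−1)^0·6.0000/(6)·0.9715^4·0.2369^0 = +0.890884
  k=1: (−1)^1·6.0000/(2)·0.9715^2·0.2369^2 = -0.158948
d^2_{-1,-1}(0.4784) = +0.890884 -0.158948 = +0.731936
|D^2_{-1,-1}|² = |d^2_{-1,-1}(β)|² = (+0.731936)² = 0.535730 (the z-rotation phases have unit modulus)

P=0.5357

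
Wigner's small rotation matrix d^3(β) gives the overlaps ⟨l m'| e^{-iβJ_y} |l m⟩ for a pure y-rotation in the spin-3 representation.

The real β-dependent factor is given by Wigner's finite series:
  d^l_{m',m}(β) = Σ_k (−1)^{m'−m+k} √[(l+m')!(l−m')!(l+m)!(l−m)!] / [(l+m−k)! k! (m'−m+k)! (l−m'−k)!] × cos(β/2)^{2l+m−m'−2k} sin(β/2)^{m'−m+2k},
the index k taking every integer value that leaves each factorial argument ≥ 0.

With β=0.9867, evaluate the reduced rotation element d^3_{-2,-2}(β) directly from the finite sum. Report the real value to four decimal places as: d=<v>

d^3_{-2,-2}(β=0.9867) via Wigner's sum:
c=cos(0.9867/2)=0.880751, s=sin(0.9867/2)=0.473579; N=√[1·120·1·120]=120.000000
k: max(0,(-2)−(-2))=0 … min(3+(-2),3−(-2))=1
  k=0: (−1)^0·120.0000/(120)·0.8808^6·0.4736^0 = +0.466788
  k=1: (−1)^1·120.0000/(24)·0.8808^4·0.4736^2 = -0.674789
d^3_{-2,-2}(0.9867) = +0.466788 -0.674789 = -0.208001

d=-0.2080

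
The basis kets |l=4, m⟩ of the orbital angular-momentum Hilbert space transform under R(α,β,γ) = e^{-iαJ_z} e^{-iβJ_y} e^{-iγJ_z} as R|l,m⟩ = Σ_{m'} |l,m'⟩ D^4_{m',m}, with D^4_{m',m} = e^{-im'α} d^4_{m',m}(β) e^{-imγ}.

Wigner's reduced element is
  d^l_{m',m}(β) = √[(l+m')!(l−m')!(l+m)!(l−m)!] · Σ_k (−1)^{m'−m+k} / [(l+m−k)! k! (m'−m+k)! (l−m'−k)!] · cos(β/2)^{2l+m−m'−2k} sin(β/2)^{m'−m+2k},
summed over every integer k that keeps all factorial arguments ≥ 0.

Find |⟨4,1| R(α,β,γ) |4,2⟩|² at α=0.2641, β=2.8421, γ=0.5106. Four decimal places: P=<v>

D^4_{1,2}(0.2641,2.8421,0.5106) = e^{-i·1·0.2641}·d^4_{1,2}(2.8421)·e^{-i·2·0.5106}. Compute d first:
c=cos(2.8421/2)=0.149187, s=sin(2.8421/2)=0.988809; N=√[120·6·720·2]=1018.233765
The bounds max(0,m−m')=1 and min(l+m,l−m')=3 give 3 terms
  k=1: (−1)^0·1018.2338/(240)·0.1492^7·0.9888^1 = +0.000007
  k=2: (−1)^1·1018.2338/(48)·0.1492^5·0.9888^3 = -0.001516
  k=3: (−1)^2·1018.2338/(72)·0.1492^3·0.9888^5 = +0.044389
d^4_{1,2}(2.8421) = +0.000007 -0.001516 +0.044389 = +0.042880
|D^4_{1,2}|² = |d^4_{1,2}(β)|² = (+0.042880)² = 0.001839 (the z-rotation phases have unit modulus)

P=0.0018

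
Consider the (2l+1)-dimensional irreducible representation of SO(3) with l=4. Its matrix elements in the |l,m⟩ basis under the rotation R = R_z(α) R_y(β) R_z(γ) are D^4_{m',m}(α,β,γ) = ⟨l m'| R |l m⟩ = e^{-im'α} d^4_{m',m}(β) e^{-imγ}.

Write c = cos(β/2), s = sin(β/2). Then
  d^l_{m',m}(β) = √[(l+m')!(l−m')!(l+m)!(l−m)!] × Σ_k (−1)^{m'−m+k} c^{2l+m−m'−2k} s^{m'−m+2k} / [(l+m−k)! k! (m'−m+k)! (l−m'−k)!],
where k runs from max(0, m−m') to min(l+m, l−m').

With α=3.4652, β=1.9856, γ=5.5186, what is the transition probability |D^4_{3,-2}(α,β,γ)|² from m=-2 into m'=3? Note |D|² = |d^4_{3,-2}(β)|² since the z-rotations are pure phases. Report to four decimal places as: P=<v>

First d^4_{3,-2}(β=1.9856), then the phase factors e^{-i(3)α} and e^{-i(-2)γ}:
c=cos(1.9856/2)=0.546347, s=sin(1.9856/2)=0.837559; N=√[5040·1·2·720]=2693.993318
k: max(0,(-2)−(3))=0 … min(4+(-2),4−(3))=1
  k=0: (−1)^5·2693.9933/(240)·0.5463^3·0.8376^5 = -0.754515
  k=1: (−1)^6·2693.9933/(720)·0.5463^1·0.8376^7 = +0.591072
d^4_{3,-2}(1.9856) = -0.754515 +0.591072 = -0.163443
|D^4_{3,-2}|² = |d^4_{3,-2}(β)|² = (-0.163443)² = 0.026713 (the z-rotation phases have unit modulus)

P=0.0267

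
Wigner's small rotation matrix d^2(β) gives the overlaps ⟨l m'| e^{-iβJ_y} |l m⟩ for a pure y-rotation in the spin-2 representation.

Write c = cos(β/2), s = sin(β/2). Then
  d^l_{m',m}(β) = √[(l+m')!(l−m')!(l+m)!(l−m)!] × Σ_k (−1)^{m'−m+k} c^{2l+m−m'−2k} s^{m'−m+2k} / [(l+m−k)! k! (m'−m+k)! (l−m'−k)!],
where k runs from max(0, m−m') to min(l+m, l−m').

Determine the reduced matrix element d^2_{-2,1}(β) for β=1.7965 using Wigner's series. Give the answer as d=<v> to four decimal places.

d^2_{-2,1}(β=1.7965) via Wigner's sum:
Half-angle: c=0.622980, s=0.782238. N=√(1·24·6·1)=12.000000
Admissible k: 3..3 (factorial args all ≥0)
  k=3: (−1)^0·12.0000/(6)·0.6230^1·0.7822^3 = +0.596377
d^2_{-2,1}(1.7965) = +0.596377

d=0.5964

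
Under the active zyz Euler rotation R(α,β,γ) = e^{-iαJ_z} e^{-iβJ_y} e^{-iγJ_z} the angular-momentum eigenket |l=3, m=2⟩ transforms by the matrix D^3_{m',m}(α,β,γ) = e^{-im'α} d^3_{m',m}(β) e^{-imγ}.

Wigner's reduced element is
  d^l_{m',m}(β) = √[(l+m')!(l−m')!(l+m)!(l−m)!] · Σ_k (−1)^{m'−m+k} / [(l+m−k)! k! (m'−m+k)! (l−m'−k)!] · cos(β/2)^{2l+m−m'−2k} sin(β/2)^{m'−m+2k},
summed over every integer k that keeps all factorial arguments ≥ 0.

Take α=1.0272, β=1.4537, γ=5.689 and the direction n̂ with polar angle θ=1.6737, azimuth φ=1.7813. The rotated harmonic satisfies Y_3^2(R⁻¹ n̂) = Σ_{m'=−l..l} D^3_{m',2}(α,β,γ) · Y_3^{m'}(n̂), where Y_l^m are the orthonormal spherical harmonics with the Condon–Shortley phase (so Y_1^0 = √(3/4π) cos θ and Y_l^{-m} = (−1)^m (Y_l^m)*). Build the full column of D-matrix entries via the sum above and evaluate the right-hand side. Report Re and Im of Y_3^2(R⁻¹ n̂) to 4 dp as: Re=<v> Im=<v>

Need the full column D^3_{m',2} for m'=−3..3 at α=1.0272, β=1.4537, γ=5.689.
cos(β/2)=0.747271, sin(β/2)=0.664519
d^3_{-3,2}: single k=5 term ⇒ +0.237187;  D = -0.101546-0.214350i
d^3_{-2,2}: k∈[4..5] ⇒ +0.544448 -0.086108 = +0.458340;  D = -0.455996-0.046295i
d^3_{-1,2}: k∈[3..4] ⇒ +0.774439 -0.306207 = +0.468232;  D = -0.281416+0.374227i
d^3_{0,2}: k∈[2..3] ⇒ +0.754204 -0.596413 = +0.157791;  D = +0.058883+0.146393i
d^3_{1,2}: k∈[1..2] ⇒ +0.489665 -0.774439 = -0.284774;  D = -0.281083-0.045699i
d^3_{2,2}: k∈[0..1] ⇒ +0.174129 -0.688491 = -0.514362;  D = -0.333233+0.391822i
d^3_{3,2}: single k=0 term ⇒ -0.379293;  D = +0.120188+0.359747i
Y_3^{m'}(θ=1.6737,φ=1.7813) and Σ D·Y over m':
  (-0.1015-0.2144i)·(+0.2424+0.3314i)  (-0.4560-0.0463i)·(+0.0948-0.0425i)  (-0.2814+0.3742i)·(+0.0636+0.2978i)  (+0.0589+0.1464i)·(+0.1130+0.0000i)  (-0.2811-0.0457i)·(-0.0636+0.2978i)  (-0.3332+0.3918i)·(+0.0948+0.0425i)  (+0.1202+0.3597i)·(-0.2424+0.3314i)
Y_3^2(R⁻¹ n̂) = -0.286564-0.219276i

Re=-0.2866 Im=-0.2193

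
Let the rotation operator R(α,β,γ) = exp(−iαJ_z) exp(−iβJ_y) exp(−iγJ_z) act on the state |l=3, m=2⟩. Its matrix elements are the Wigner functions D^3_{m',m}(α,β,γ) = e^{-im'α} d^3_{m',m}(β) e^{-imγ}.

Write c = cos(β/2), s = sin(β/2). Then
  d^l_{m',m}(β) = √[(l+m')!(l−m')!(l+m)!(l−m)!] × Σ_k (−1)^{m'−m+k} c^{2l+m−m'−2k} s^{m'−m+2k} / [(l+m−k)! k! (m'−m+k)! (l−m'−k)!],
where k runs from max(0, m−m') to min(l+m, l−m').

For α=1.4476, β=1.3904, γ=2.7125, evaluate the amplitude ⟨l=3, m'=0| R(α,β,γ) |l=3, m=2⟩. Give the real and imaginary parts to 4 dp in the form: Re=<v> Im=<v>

D^3_{0,2}(1.4476,1.3904,2.7125) = e^{-i·0·1.4476}·d^3_{0,2}(1.3904)·e^{-i·2·2.7125}. Compute d first:
c=cos(1.3904/2)=0.767926, s=sin(1.3904/2)=0.640539; N=√[6·6·120·1]=65.726707
The bounds max(0,m−m')=2 and min(l+m,l−m')=3 give 2 terms
  k=2: (−1)^0·65.7267/(12)·0.7679^4·0.6405^2 = +0.781499
  k=3: (−1)^1·65.7267/(12)·0.7679^2·0.6405^4 = -0.543728
d^3_{0,2}(1.3904) = +0.781499 -0.543728 = +0.237771
Phases: e^{-i·(0)·1.4476}=+1.000000+0.000000i, e^{-i·(2)·2.7125}=+0.653812+0.756657i ⇒ D=+0.155458+0.179912i

Re=0.1555 Im=0.1799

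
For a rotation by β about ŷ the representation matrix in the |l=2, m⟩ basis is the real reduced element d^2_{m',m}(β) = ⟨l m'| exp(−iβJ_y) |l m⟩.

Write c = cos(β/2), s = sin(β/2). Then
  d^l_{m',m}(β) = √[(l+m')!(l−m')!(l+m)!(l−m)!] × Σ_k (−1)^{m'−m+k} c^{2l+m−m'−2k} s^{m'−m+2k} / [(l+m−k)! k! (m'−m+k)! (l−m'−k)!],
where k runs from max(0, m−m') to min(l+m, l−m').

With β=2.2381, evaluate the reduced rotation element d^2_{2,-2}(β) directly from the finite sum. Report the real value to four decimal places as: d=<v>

d^2_{2,-2}(β=2.2381) via Wigner's sum:
Half-angle: c=0.436537, s=0.899686. N=√(24·1·1·24)=24.000000
Admissible k: 0..0 (factorial args all ≥0)
  k=0: (−1)^4·24.0000/(24)·0.4365^0·0.8997^4 = +0.655185
d^2_{2,-2}(2.2381) = +0.655185

d=0.6552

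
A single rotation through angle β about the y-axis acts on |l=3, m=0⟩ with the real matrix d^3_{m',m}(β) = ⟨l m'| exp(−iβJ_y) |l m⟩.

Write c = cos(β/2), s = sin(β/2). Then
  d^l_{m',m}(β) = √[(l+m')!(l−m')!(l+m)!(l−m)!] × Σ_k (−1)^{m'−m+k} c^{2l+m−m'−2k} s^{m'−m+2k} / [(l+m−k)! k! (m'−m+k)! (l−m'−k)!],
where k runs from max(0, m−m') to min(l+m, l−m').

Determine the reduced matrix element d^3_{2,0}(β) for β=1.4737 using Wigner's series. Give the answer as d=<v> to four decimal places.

d^3_{2,0}(β=1.4737) via Wigner's sum:
With c≡cos(β/2)=0.740589 and s≡sin(β/2)=0.671958, N=[120·1·6·6]^{1/2}=65.726707
k: max(0,(0)−(2))=0 … min(3+(0),3−(2))=1
  k=0: (−1)^2·65.7267/(12)·0.7406^4·0.6720^2 = +0.743968
  k=1: (−1)^3·65.7267/(12)·0.7406^2·0.6720^4 = -0.612470
d^3_{2,0}(1.4737) = +0.743968 -0.612470 = +0.131498

d=0.1315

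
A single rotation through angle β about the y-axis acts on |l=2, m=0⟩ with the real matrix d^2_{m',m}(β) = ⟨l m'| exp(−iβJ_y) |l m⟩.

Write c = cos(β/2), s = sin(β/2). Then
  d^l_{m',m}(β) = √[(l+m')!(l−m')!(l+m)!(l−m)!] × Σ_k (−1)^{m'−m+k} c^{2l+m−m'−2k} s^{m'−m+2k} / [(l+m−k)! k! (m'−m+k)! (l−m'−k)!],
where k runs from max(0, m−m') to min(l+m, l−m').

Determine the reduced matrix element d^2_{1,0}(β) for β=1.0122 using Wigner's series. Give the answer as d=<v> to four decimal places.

d^2_{1,0}(β=1.0122) via Wigner's sum:
c=cos(1.0122/2)=0.874642, s=sin(1.0122/2)=0.484770; N=√[6·1·2·2]=4.898979
k: max(0,(0)−(1))=0 … min(2+(0),2−(1))=1
  k=0: (−1)^1·4.8990/(2)·0.8746^3·0.4848^1 = -0.794515
  k=1: (−1)^2·4.8990/(2)·0.8746^1·0.4848^3 = +0.244069
d^2_{1,0}(1.0122) = -0.794515 +0.244069 = -0.550446

d=-0.5504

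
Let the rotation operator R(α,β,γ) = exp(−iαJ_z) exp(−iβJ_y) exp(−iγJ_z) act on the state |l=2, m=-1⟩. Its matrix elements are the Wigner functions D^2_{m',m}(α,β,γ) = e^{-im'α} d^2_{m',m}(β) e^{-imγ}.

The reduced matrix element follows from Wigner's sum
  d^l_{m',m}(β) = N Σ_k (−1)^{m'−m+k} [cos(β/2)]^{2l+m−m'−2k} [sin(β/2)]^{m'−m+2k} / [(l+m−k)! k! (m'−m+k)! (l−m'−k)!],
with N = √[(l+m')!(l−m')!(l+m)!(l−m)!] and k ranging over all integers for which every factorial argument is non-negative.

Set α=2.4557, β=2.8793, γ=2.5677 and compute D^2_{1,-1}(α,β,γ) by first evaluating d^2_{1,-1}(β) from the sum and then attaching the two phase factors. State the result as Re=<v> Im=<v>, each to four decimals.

Re=-0.9099 Im=-0.1023

Split into d^2_{1,-1}(β=2.8793) × two z-phases.
With c≡cos(β/2)=0.130771 and s≡sin(β/2)=0.991413, N=[6·1·1·6]^{1/2}=6.000000
The bounds max(0,m−m')=0 and min(l+m,l−m')=1 give 2 terms
  k=0: (−1)^2·6.0000/(2)·0.1308^2·0.9914^2 = +0.050426
  k=1: (−1)^3·6.0000/(6)·0.1308^0·0.9914^4 = -0.966090
d^2_{1,-1}(2.8793) = +0.050426 -0.966090 = -0.915665
Attach z-rotation phases: D = e^{-i(1)(2.4557)}·(-0.915665)·e^{-i(-1)(2.5677)} = -0.909928-0.102340i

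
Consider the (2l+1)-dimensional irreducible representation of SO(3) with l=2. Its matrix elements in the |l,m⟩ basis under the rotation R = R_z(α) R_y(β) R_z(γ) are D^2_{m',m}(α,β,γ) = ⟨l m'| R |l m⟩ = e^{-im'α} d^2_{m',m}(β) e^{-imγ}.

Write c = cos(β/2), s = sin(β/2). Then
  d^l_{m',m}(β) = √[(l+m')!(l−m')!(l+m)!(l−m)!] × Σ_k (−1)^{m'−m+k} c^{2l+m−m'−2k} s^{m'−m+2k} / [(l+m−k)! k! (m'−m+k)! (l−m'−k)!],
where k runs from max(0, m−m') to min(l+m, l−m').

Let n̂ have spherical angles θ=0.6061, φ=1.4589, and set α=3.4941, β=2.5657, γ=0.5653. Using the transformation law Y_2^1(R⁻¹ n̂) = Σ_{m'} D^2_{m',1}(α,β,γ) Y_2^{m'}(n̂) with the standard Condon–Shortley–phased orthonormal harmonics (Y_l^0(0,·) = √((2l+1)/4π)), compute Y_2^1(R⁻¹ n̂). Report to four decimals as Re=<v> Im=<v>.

Re=-0.3008 Im=-0.1951

Need the full column D^2_{m',1} for m'=−2..2 at α=3.4941, β=2.5657, γ=0.5653.
cos(β/2)=0.283984, sin(β/2)=0.958829
d^2_{-2,1}: single k=3 term ⇒ +0.500665;  D = +0.495786+0.069723i
d^2_{-1,1}: k∈[2..3] ⇒ +0.222429 -0.845210 = -0.622782;  D = +0.608735-0.131526i
d^2_{0,1}: k∈[1..2] ⇒ +0.053789 -0.613187 = -0.559397;  D = -0.472371+0.299652i
d^2_{1,1}: k∈[0..1] ⇒ +0.006504 -0.222429 = -0.215925;  D = +0.131188-0.171503i
d^2_{2,1}: single k=0 term ⇒ -0.043919;  D = -0.012999+0.041951i
Y_2^{m'}(θ=0.6061,φ=1.4589) and Σ D·Y over m':
  (+0.4958+0.0697i)·(-0.1222-0.0278i)  (+0.6087-0.1315i)·(+0.0404-0.3594i)  (-0.4724+0.2997i)·(+0.3237+0.0000i)  (+0.1312-0.1715i)·(-0.0404-0.3594i)  (-0.0130+0.0420i)·(-0.1222+0.0278i)
Y_2^1(R⁻¹ n̂) = -0.300791-0.195142i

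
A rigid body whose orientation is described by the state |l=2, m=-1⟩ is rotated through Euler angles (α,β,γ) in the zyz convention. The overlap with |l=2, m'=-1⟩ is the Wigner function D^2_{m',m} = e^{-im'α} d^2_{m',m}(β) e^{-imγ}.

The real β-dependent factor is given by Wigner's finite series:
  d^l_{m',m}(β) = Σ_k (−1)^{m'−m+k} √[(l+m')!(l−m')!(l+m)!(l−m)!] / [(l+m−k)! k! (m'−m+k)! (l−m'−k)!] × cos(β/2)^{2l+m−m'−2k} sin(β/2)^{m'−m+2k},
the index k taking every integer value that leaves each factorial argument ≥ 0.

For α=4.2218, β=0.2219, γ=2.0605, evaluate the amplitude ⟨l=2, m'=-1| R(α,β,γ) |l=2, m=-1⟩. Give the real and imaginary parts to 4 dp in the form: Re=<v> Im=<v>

D^2_{-1,-1}(4.2218,0.2219,2.0605) = e^{-i·-1·4.2218}·d^2_{-1,-1}(0.2219)·e^{-i·-1·2.0605}. Compute d first:
c=cos(0.2219/2)=0.993851, s=sin(0.2219/2)=0.110723; N=√[1·6·1·6]=6.000000
k: max(0,(-1)−(-1))=0 … min(2+(-1),2−(-1))=1
  k=0: (−1)^0·6.0000/(6)·0.9939^4·0.1107^0 = +0.975631
  k=1: (−1)^1·6.0000/(2)·0.9939^2·0.1107^2 = -0.036328
d^2_{-1,-1}(0.2219) = +0.975631 -0.036328 = +0.939304
D = (-0.471145-0.882056i)·(+0.939304)·(-0.470364+0.882472i) = +0.939303-0.000832i

Re=0.9393 Im=-0.0008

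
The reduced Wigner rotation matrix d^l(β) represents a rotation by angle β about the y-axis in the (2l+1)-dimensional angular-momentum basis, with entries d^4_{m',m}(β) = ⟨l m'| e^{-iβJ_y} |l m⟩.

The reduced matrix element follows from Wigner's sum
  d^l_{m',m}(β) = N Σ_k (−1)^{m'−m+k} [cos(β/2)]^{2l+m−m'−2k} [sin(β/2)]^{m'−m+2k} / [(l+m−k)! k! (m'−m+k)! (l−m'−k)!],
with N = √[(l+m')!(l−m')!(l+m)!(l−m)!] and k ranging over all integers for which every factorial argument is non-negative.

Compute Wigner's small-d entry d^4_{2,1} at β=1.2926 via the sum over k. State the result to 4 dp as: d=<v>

d^4_{2,1}(β=1.2926) via Wigner's sum:
c=cos(1.2926/2)=0.798318, s=sin(1.2926/2)=0.602237; N=√[720·2·120·6]=1018.233765
The bounds max(0,m−m')=0 and min(l+m,l−m')=2 give 3 terms
  k=0: (−1)^1·1018.2338/(240)·0.7983^7·0.6022^1 = -0.527999
  k=1: (−1)^2·1018.2338/(48)·0.7983^5·0.6022^3 = +1.502403
  k=2: (−1)^3·1018.2338/(72)·0.7983^3·0.6022^5 = -0.570005
d^4_{2,1}(1.2926) = -0.527999 +1.502403 -0.570005 = +0.404399

d=0.4044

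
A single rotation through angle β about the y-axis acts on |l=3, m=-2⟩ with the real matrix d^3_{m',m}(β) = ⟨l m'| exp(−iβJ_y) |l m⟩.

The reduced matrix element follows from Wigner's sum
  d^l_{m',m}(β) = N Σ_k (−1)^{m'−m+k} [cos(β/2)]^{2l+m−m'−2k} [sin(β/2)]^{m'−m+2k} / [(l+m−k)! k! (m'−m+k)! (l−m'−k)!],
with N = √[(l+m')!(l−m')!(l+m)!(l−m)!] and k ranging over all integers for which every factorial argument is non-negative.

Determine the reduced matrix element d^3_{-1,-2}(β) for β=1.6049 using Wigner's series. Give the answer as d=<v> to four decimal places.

d=0.4206

d^3_{-1,-2}(β=1.6049) via Wigner's sum:
c=cos(1.6049/2)=0.694947, s=sin(1.6049/2)=0.719061; N=√[2·24·1·120]=75.894664
k∈{0,1} keeps every argument non-negative
  k=0: (−1)^1·75.8947/(24)·0.6949^5·0.7191^1 = -0.368574
  k=1: (−1)^2·75.8947/(12)·0.6949^3·0.7191^3 = +0.789191
d^3_{-1,-2}(1.6049) = -0.368574 +0.789191 = +0.420617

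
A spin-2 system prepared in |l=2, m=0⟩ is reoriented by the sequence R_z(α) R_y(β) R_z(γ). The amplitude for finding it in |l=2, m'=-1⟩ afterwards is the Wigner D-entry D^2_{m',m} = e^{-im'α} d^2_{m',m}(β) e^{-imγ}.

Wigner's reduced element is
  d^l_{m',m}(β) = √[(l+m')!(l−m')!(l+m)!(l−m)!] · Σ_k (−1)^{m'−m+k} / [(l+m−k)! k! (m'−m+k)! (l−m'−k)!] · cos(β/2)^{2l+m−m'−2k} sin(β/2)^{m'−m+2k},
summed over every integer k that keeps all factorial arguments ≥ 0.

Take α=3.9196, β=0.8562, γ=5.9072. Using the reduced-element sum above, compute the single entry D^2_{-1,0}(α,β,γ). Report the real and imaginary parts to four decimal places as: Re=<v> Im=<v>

Re=-0.4318 Im=-0.4255

Split into d^2_{-1,0}(β=0.8562) × two z-phases.
With c≡cos(β/2)=0.909756 and s≡sin(β/2)=0.415143, N=[1·6·2·2]^{1/2}=4.898979
k: max(0,(0)−(-1))=1 … min(2+(0),2−(-1))=2
  k=1: (−1)^0·4.8990/(2)·0.9098^3·0.4151^1 = +0.765682
  k=2: (−1)^1·4.8990/(2)·0.9098^1·0.4151^3 = -0.159439
d^2_{-1,0}(0.8562) = +0.765682 -0.159439 = +0.606243
Attach z-rotation phases: D = e^{-i(-1)(3.9196)}·(+0.606243)·e^{-i(0)(5.9072)} = -0.431835-0.425499i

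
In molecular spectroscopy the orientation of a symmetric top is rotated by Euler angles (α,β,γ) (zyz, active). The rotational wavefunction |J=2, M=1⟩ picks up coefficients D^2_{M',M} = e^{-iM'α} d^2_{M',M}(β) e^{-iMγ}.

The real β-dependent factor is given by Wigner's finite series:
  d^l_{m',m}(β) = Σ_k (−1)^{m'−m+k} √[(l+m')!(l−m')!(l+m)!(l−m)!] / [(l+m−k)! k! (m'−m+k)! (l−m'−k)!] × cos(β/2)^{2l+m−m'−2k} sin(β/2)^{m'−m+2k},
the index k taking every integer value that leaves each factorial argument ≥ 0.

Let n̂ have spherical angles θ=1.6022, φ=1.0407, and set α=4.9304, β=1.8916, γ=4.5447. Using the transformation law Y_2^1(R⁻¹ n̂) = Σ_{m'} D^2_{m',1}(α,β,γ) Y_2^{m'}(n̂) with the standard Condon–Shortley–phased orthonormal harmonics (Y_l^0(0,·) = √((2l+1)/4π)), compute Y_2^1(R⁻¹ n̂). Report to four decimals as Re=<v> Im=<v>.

Need the full column D^2_{m',1} for m'=−2..2 at α=4.9304, β=1.8916, γ=4.5447.
cos(β/2)=0.585094, sin(β/2)=0.810965
d^2_{-2,1}: single k=3 term ⇒ +0.624112;  D = +0.354309-0.513791i
d^2_{-1,1}: k∈[2..3] ⇒ +0.675426 -0.432523 = +0.242903;  D = +0.225058+0.091382i
d^2_{0,1}: k∈[1..2] ⇒ +0.397883 -0.764378 = -0.366495;  D = +0.061170-0.361354i
d^2_{1,1}: k∈[0..1] ⇒ +0.117193 -0.675426 = -0.558232;  D = +0.557525-0.028080i
d^2_{2,1}: single k=0 term ⇒ -0.324870;  D = +0.086131+0.313244i
Y_2^{m'}(θ=1.6022,φ=1.0407) and Σ D·Y over m':
  (+0.3543-0.5138i)·(-0.1886-0.3367i)  (+0.2251+0.0914i)·(-0.0123+0.0209i)  (+0.0612-0.3614i)·(-0.3145+0.0000i)  (+0.5575-0.0281i)·(+0.0123+0.0209i)  (+0.0861+0.3132i)·(-0.1886+0.3367i)
Y_2^1(R⁻¹ n̂) = -0.377985+0.076069i

Re=-0.3780 Im=0.0761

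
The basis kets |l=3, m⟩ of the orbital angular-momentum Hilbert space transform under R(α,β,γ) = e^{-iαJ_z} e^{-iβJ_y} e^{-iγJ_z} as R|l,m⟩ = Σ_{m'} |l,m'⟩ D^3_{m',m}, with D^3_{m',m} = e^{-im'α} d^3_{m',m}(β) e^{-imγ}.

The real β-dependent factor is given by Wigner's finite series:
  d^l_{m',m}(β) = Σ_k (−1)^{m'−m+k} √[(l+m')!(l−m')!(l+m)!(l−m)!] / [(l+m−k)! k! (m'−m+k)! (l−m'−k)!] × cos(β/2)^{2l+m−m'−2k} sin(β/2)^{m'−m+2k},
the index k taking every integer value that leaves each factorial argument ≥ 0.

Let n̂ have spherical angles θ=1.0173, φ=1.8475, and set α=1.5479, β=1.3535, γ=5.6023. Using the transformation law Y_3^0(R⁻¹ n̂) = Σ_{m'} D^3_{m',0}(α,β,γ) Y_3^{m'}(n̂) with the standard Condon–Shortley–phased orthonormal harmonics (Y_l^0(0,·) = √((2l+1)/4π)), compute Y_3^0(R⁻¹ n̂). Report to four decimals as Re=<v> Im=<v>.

Re=0.3768 Im=0.0000

Need the full column D^3_{m',0} for m'=−3..3 at α=1.5479, β=1.3535, γ=5.6023.
cos(β/2)=0.779612, sin(β/2)=0.626263
d^3_{-3,0}: single k=3 term ⇒ +0.520499;  D = -0.035724-0.519272i
d^3_{-2,0}: k∈[2..3] ⇒ +0.793575 -0.512087 = +0.281488;  D = -0.281193+0.012886i
d^3_{-1,0}: k∈[1..3] ⇒ +0.624799 -1.209531 +0.260167 = -0.324566;  D = -0.007431-0.324481i
d^3_{0,0}: k∈[0..3] ⇒ +0.224529 -1.303977 +0.841445 -0.060331 = -0.298334;  D = -0.298334+0.000000i
d^3_{1,0}: k∈[0..2] ⇒ -0.624799 +1.209531 -0.260167 = +0.324566;  D = +0.007431-0.324481i
d^3_{2,0}: k∈[0..1] ⇒ +0.793575 -0.512087 = +0.281488;  D = -0.281193-0.012886i
d^3_{3,0}: single k=0 term ⇒ -0.520499;  D = +0.035724-0.519272i
Y_3^{m'}(θ=1.0173,φ=1.8475) and Σ D·Y over m':
  (-0.0357-0.5193i)·(+0.1896+0.1733i)  (-0.2812+0.0129i)·(-0.3307+0.2043i)  (-0.0074-0.3245i)·(-0.0287-0.1009i)  (-0.2983+0.0000i)·(-0.3175+0.0000i)  (+0.0074-0.3245i)·(+0.0287-0.1009i)  (-0.2812-0.0129i)·(-0.3307-0.2043i)  (+0.0357-0.5193i)·(-0.1896+0.1733i)
Y_3^0(R⁻¹ n̂) = +0.376842-0.000000i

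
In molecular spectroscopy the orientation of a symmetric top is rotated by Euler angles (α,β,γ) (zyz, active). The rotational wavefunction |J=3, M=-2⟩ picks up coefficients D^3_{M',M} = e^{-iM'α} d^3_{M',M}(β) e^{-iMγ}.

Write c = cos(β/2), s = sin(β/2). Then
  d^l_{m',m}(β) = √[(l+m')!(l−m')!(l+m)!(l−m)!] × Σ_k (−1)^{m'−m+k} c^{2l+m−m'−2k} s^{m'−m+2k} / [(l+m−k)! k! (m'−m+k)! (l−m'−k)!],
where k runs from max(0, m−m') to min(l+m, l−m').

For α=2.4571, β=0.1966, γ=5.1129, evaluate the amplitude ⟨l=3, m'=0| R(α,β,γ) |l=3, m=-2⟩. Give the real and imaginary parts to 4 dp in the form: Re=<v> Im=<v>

D^3_{0,-2}(2.4571,0.1966,5.1129) = e^{-i·0·2.4571}·d^3_{0,-2}(0.1966)·e^{-i·-2·5.1129}. Compute d first:
Half-angle: c=0.995172, s=0.098142. N=√(6·6·1·120)=65.726707
Admissible k: 0..1 (factorial args all ≥0)
  k=0: (−1)^2·65.7267/(12)·0.9952^4·0.0981^2 = +0.051744
  k=1: (−1)^3·65.7267/(12)·0.9952^2·0.0981^4 = -0.000503
d^3_{0,-2}(0.1966) = +0.051744 -0.000503 = +0.051241
Attach z-rotation phases: D = e^{-i(0)(2.4571)}·(+0.051241)·e^{-i(-2)(5.1129)} = -0.035662-0.036794i

Re=-0.0357 Im=-0.0368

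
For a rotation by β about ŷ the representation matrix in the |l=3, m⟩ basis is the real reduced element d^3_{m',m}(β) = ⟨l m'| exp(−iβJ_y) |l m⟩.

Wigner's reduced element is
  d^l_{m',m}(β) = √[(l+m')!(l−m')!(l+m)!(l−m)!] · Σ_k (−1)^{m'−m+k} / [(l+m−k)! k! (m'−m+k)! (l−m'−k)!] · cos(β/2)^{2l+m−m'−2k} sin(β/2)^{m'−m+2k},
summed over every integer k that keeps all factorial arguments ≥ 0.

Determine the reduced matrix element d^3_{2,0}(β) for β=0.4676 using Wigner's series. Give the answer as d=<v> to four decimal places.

d^3_{2,0}(β=0.4676) via Wigner's sum:
c=cos(0.4676/2)=0.972793, s=sin(0.4676/2)=0.231676; N=√[120·1·6·6]=65.726707
k∈{0,1} keeps every argument non-negative
  k=0: (−1)^2·65.7267/(12)·0.9728^4·0.2317^2 = +0.263271
  k=1: (−1)^3·65.7267/(12)·0.9728^2·0.2317^4 = -0.014932
d^3_{2,0}(0.4676) = +0.263271 -0.014932 = +0.248339

d=0.2483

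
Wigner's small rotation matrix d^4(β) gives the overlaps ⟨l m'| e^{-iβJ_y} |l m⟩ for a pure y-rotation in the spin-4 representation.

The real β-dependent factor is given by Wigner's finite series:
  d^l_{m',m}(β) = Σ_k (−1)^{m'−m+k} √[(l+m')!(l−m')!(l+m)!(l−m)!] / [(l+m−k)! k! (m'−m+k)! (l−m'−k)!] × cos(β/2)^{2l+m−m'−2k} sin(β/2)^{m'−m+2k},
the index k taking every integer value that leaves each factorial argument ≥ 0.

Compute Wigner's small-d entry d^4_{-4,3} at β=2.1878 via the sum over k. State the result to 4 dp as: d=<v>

d^4_{-4,3}(β=2.1878) via Wigner's sum:
c=cos(2.1878/2)=0.459024, s=sin(2.1878/2)=0.888424; N=√[1·40320·5040·1]=14255.272709
The bounds max(0,m−m')=7 and min(l+m,l−m')=7 give 1 term
  k=7: (−1)^0·14255.2727/(5040)·0.4590^1·0.8884^7 = +0.567181
d^4_{-4,3}(2.1878) = +0.567181

d=0.5672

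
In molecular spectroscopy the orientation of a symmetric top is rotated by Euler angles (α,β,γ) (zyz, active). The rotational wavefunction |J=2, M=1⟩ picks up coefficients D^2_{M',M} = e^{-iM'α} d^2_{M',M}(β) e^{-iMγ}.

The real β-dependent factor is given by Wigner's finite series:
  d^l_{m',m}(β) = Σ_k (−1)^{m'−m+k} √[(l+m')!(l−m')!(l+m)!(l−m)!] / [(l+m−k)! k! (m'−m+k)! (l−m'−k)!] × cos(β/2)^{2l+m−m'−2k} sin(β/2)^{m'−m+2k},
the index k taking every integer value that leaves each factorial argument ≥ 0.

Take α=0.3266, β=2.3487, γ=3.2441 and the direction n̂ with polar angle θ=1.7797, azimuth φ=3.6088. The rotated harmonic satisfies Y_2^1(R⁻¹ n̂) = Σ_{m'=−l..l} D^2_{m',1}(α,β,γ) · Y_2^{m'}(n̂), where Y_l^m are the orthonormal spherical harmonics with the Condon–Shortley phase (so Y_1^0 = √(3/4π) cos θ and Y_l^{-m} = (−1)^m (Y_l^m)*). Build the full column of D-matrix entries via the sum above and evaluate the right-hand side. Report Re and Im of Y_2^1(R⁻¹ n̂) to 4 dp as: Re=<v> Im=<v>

Need the full column D^2_{m',1} for m'=−2..2 at α=0.3266, β=2.3487, γ=3.2441.
cos(β/2)=0.386143, sin(β/2)=0.922439
d^2_{-2,1}: single k=3 term ⇒ +0.606165;  D = -0.516551-0.317193i
d^2_{-1,1}: k∈[2..3] ⇒ +0.380621 -0.724020 = -0.343400;  D = +0.334813+0.076311i
d^2_{0,1}: k∈[1..2] ⇒ +0.130094 -0.742398 = -0.612304;  D = +0.609089-0.062656i
d^2_{1,1}: k∈[0..1] ⇒ +0.022233 -0.380621 = -0.358388;  D = +0.325896-0.149111i
d^2_{2,1}: single k=0 term ⇒ -0.106221;  D = +0.077306-0.072847i
Y_2^{m'}(θ=1.7797,φ=3.6088) and Σ D·Y over m':
  (-0.5166-0.3172i)·(+0.2197-0.2973i)  (+0.3348+0.0763i)·(+0.1399-0.0706i)  (+0.6091-0.0627i)·(-0.2747+0.0000i)  (+0.3259-0.1491i)·(-0.1399-0.0706i)  (+0.0773-0.0728i)·(+0.2197+0.2973i)
Y_2^1(R⁻¹ n̂) = -0.340346+0.092983i

Re=-0.3403 Im=0.0930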